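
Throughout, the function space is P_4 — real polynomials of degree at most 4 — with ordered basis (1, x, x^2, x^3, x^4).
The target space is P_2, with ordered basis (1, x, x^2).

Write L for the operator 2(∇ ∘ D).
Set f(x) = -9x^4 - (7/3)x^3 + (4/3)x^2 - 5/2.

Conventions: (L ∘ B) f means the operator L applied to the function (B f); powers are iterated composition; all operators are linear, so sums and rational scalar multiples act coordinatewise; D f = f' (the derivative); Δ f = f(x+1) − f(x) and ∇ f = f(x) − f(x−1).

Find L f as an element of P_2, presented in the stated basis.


the image equals g(x) = -216x^2 + 188x - 158/3

D f = -36x^3 - 7x^2 + (8/3)x
∇ D f = -108x^2 + 94x - 79/3
(2(∇ ∘ D)) f = -216x^2 + 188x - 158/3


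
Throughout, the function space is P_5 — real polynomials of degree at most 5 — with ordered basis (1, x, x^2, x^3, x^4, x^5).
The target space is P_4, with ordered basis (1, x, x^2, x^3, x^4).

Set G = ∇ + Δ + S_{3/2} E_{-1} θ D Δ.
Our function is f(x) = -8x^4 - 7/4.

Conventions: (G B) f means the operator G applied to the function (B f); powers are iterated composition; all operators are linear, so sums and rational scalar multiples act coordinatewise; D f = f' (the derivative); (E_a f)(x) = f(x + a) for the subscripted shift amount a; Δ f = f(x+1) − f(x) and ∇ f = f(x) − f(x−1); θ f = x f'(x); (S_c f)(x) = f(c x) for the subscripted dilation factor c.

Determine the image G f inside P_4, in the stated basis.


the result is g(x) = -64x^3 - 432x^2 + 368x - 96

∇ f = -32x^3 + 48x^2 - 32x + 8
Δ f = -32x^3 - 48x^2 - 32x - 8
Δ f = -32x^3 - 48x^2 - 32x - 8
D Δ f = -96x^2 - 96x - 32
θ (D Δ) f = -192x^2 - 96x
E_{-1} θ (D Δ) f = -192x^2 + 288x - 96
S_{3/2} E_{-1} θ (D Δ) f = -432x^2 + 432x - 96
(∇ + Δ + S_{3/2} E_{-1} θ D Δ) f = -64x^3 - 432x^2 + 368x - 96


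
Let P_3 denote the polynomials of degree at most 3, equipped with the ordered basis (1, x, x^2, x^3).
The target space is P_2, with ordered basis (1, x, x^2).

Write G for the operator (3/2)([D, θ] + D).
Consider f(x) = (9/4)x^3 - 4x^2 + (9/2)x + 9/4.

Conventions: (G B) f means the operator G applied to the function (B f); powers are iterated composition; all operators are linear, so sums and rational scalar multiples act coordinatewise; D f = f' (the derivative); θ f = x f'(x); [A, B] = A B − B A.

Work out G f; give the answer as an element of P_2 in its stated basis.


θ f = (27/4)x^3 - 8x^2 + (9/2)x
D θ f = (81/4)x^2 - 16x + 9/2
D f = (27/4)x^2 - 8x + 9/2
θ D f = (27/2)x^2 - 8x
[D, θ] f = (27/4)x^2 - 8x + 9/2
D f = (27/4)x^2 - 8x + 9/2
([D, θ] + D) f = (27/2)x^2 - 16x + 9
((3/2)([D, θ] + D)) f = (81/4)x^2 - 24x + 27/2

the image equals g(x) = (81/4)x^2 - 24x + 27/2


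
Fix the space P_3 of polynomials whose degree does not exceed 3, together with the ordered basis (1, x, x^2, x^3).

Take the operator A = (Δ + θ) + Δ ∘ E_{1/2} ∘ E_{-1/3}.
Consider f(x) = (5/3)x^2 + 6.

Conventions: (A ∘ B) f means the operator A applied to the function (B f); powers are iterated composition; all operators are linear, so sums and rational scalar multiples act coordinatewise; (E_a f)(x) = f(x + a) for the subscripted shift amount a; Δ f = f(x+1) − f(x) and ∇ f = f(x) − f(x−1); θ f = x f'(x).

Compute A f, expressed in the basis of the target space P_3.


Δ f = (10/3)x + 5/3
θ f = (10/3)x^2
(Δ + θ) f = (10/3)x^2 + (10/3)x + 5/3
E_{-1/3} f = (5/3)x^2 - (10/9)x + 167/27
E_{1/2} E_{-1/3} f = (5/3)x^2 + (5/9)x + 653/108
Δ E_{1/2} E_{-1/3} f = (10/3)x + 20/9
((Δ + θ) + Δ ∘ E_{1/2} ∘ E_{-1/3}) f = (10/3)x^2 + (20/3)x + 35/9

the image equals g(x) = (10/3)x^2 + (20/3)x + 35/9


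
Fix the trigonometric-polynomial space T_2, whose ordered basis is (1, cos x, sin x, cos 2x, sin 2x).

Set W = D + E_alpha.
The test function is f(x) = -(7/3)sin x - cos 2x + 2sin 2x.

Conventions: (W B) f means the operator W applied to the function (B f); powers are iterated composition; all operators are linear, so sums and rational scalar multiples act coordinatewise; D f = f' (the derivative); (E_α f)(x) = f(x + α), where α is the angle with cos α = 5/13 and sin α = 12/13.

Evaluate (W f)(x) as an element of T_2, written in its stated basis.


D f = -(7/3)cos x + 4cos 2x + 2sin 2x
E_alpha f = -(28/13)cos x - (35/39)sin x + (359/169)cos 2x - (118/169)sin 2x
(D + E_alpha) f = -(175/39)cos x - (35/39)sin x + (1035/169)cos 2x + (220/169)sin 2x

the result is g(x) = -(175/39)cos x - (35/39)sin x + (1035/169)cos 2x + (220/169)sin 2x


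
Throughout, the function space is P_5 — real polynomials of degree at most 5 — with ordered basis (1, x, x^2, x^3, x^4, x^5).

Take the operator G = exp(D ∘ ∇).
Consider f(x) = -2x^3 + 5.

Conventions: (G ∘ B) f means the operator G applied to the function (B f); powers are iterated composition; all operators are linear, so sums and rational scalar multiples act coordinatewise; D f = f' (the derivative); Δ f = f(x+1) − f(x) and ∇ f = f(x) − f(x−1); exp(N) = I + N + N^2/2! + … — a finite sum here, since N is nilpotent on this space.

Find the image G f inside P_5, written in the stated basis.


the result is g(x) = -2x^3 - 12x + 11

order-1 term: -12x + 6
the series for exp(D ∘ ∇) f terminates at order 1
exp(D ∘ ∇) f = -2x^3 - 12x + 11


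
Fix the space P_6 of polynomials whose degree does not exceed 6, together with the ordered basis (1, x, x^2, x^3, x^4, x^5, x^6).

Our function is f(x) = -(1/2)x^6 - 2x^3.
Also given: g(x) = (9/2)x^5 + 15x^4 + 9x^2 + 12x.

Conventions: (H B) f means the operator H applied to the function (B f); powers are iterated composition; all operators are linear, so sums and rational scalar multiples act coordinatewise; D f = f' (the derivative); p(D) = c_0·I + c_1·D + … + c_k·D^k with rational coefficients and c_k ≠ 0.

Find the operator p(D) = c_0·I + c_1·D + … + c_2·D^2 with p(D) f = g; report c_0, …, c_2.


c_0 = 0, c_1 = -3/2, c_2 = -1

D^0 f = -(1/2)x^6 - 2x^3
D^1 f = -3x^5 - 6x^2
D^2 f = -15x^4 - 12x
matching coefficients of g against c_0 f + c_1 Df + … from the top degree down determines the c_i
solution: c_0 = 0, c_1 = -3/2, c_2 = -1


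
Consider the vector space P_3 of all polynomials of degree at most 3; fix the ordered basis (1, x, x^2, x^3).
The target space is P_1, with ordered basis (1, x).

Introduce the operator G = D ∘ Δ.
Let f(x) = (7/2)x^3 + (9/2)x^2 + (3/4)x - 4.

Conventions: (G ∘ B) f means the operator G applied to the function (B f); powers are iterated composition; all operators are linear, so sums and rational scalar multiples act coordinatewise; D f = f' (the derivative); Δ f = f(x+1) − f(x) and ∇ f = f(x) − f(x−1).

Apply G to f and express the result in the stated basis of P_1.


g(x) = 21x + 39/2

Δ f = (21/2)x^2 + (39/2)x + 35/4
D Δ f = 21x + 39/2


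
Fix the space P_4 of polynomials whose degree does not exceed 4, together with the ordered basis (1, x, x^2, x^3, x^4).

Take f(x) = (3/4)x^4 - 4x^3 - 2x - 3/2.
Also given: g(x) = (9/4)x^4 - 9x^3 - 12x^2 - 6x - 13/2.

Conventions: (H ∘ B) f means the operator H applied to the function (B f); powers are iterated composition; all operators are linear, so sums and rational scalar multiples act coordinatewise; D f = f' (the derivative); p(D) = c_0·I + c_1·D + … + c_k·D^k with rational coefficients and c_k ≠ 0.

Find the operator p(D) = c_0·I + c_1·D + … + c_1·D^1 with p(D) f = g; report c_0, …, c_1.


D^0 f = (3/4)x^4 - 4x^3 - 2x - 3/2
D^1 f = 3x^3 - 12x^2 - 2
matching coefficients of g against c_0 f + c_1 Df + … from the top degree down determines the c_i
solution: c_0 = 3, c_1 = 1

c_0 = 3, c_1 = 1


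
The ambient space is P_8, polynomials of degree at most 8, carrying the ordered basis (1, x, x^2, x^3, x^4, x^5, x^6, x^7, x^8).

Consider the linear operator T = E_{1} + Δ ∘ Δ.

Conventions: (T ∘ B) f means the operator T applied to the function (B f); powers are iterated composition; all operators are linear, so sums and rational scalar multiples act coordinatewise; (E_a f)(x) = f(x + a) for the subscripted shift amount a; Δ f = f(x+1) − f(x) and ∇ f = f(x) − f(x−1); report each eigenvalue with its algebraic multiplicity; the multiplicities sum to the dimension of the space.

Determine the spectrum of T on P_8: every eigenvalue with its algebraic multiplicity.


image of 1: 1
image of x: x + 1
image of x^2: x^2 + 2x + 3
image of x^3: x^3 + 3x^2 + 9x + 7
image of x^4: x^4 + 4x^3 + 18x^2 + 28x + 15
image of x^5: x^5 + 5x^4 + 30x^3 + 70x^2 + 75x + 31
image of x^6: x^6 + 6x^5 + 45x^4 + 140x^3 + 225x^2 + 186x + 63
image of x^7: x^7 + 7x^6 + 63x^5 + 245x^4 + 525x^3 + 651x^2 + 441x + 127
image of x^8: x^8 + 8x^7 + 84x^6 + 392x^5 + 1050x^4 + 1736x^3 + 1764x^2 + 1016x + 255
the matrix is upper triangular; its diagonal is (1, 1, 1, 1, 1, 1, 1, 1, 1)
for a triangular matrix the eigenvalues are the diagonal entries, with algebraic multiplicity their repetition count

λ = 1 (multiplicity 9)


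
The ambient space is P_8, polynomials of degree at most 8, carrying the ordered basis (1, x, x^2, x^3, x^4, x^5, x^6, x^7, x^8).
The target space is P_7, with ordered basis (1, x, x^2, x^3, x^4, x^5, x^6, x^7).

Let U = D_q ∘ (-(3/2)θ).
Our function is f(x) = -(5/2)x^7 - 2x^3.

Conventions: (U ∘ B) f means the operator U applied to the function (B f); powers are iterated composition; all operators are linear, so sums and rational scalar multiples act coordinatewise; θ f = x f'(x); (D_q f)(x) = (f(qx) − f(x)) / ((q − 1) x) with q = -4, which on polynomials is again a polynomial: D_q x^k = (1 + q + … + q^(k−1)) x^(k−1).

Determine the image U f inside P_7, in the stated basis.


the result is g(x) = (344085/4)x^6 + 117x^2

θ f = -(35/2)x^7 - 6x^3
(-(3/2)θ) f = (105/4)x^7 + 9x^3
D_q (-(3/2)θ) f = (344085/4)x^6 + 117x^2


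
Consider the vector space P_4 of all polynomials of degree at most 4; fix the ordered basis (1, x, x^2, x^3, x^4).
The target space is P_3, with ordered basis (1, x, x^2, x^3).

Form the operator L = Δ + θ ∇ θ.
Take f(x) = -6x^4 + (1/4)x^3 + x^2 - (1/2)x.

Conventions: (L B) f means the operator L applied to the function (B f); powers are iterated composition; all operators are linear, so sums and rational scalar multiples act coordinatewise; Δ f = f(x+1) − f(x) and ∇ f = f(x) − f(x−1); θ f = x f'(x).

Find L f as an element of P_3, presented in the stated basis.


Δ f = -24x^3 - (141/4)x^2 - (85/4)x - 21/4
θ f = -24x^4 + (3/4)x^3 + 2x^2 - (1/2)x
∇ θ f = -96x^3 + (585/4)x^2 - (377/4)x + 89/4
θ ∇ θ f = -288x^3 + (585/2)x^2 - (377/4)x
(Δ + θ ∇ θ) f = -312x^3 + (1029/4)x^2 - (231/2)x - 21/4

the image equals g(x) = -312x^3 + (1029/4)x^2 - (231/2)x - 21/4


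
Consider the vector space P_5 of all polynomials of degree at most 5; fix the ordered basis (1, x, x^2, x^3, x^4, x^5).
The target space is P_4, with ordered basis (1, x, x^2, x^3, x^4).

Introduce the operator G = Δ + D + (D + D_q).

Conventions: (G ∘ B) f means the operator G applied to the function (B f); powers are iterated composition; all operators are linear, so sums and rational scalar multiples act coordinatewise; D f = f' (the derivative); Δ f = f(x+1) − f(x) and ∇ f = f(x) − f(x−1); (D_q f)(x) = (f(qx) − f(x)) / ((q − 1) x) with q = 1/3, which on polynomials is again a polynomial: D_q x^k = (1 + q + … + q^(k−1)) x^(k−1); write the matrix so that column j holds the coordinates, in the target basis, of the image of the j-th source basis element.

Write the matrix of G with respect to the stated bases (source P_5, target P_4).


image of 1: 0
image of x: 4
image of x^2: (22/3)x + 1
image of x^3: (94/9)x^2 + 3x + 1
image of x^4: (364/27)x^3 + 6x^2 + 4x + 1
image of x^5: (1336/81)x^4 + 10x^3 + 10x^2 + 5x + 1
each image's coordinates form column j of the matrix

the matrix is [[0, 4, 1, 1, 1, 1]; [0, 0, 22/3, 3, 4, 5]; [0, 0, 0, 94/9, 6, 10]; [0, 0, 0, 0, 364/27, 10]; [0, 0, 0, 0, 0, 1336/81]] (rows listed top to bottom)


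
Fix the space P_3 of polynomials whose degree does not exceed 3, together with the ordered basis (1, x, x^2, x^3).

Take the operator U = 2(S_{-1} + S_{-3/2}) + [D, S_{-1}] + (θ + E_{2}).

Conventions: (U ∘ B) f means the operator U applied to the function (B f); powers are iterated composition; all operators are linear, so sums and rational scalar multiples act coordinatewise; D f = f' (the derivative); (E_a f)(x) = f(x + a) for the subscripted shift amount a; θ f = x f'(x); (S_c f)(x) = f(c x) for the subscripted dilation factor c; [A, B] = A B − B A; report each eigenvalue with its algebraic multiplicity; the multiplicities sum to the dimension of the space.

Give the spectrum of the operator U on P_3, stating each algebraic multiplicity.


λ = -19/4 (multiplicity 1), λ = -3 (multiplicity 1), λ = 5 (multiplicity 1), λ = 19/2 (multiplicity 1)

image of 1: 5
image of x: -3x
image of x^2: (19/2)x^2 + 8x + 4
image of x^3: -(19/4)x^3 + 12x + 8
the matrix is upper triangular; its diagonal is (5, -3, 19/2, -19/4)
for a triangular matrix the eigenvalues are the diagonal entries, with algebraic multiplicity their repetition count


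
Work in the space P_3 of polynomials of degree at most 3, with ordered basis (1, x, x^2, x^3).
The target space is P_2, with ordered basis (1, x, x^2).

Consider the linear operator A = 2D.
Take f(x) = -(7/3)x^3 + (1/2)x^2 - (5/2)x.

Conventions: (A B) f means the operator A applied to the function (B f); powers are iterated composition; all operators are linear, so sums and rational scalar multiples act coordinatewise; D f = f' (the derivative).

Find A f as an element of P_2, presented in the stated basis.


D f = -7x^2 + x - 5/2
(2D) f = -14x^2 + 2x - 5

the result is g(x) = -14x^2 + 2x - 5


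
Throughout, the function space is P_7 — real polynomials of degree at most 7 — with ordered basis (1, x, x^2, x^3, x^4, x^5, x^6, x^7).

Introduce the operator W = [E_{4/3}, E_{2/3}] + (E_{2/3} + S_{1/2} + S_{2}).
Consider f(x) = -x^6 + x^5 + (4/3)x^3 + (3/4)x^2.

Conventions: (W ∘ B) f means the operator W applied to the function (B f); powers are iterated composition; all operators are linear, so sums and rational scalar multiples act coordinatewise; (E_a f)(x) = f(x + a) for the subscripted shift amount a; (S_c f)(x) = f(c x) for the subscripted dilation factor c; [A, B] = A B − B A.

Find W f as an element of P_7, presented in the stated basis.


the image equals g(x) = -(4161/64)x^6 + (929/32)x^5 - (10/3)x^4 + (577/54)x^3 + (317/48)x^2 + (241/81)x + 563/729

E_{2/3} f = -x^6 - 3x^5 - (10/3)x^4 - (4/27)x^3 + (41/12)x^2 + (241/81)x + 563/729
E_{4/3} E_{2/3} f = -x^6 - 11x^5 - 50x^4 - (356/3)x^3 - (605/4)x^2 - 93x - 55/3
E_{4/3} f = -x^6 - 7x^5 - 20x^4 - (764/27)x^3 - (1903/108)x^2 - (10/27)x + 2252/729
E_{2/3} E_{4/3} f = -x^6 - 11x^5 - 50x^4 - (356/3)x^3 - (605/4)x^2 - 93x - 55/3
[E_{4/3}, E_{2/3}] f = 0
E_{2/3} f = -x^6 - 3x^5 - (10/3)x^4 - (4/27)x^3 + (41/12)x^2 + (241/81)x + 563/729
S_{1/2} f = -(1/64)x^6 + (1/32)x^5 + (1/6)x^3 + (3/16)x^2
S_{2} f = -64x^6 + 32x^5 + (32/3)x^3 + 3x^2
(E_{2/3} + S_{1/2} + S_{2}) f = -(4161/64)x^6 + (929/32)x^5 - (10/3)x^4 + (577/54)x^3 + (317/48)x^2 + (241/81)x + 563/729
([E_{4/3}, E_{2/3}] + (E_{2/3} + S_{1/2} + S_{2})) f = -(4161/64)x^6 + (929/32)x^5 - (10/3)x^4 + (577/54)x^3 + (317/48)x^2 + (241/81)x + 563/729


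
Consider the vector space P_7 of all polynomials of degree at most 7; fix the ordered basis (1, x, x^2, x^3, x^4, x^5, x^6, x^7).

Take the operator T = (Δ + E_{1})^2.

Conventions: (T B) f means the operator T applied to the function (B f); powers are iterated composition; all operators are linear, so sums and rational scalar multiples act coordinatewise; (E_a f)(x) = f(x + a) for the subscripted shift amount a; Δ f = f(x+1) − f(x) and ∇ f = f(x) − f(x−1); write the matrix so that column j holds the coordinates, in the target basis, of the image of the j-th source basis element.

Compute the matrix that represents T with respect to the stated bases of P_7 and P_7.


the matrix is [[1, 4, 12, 28, 60, 124, 252, 508]; [0, 1, 8, 36, 112, 300, 744, 1764]; [0, 0, 1, 12, 72, 280, 900, 2604]; [0, 0, 0, 1, 16, 120, 560, 2100]; [0, 0, 0, 0, 1, 20, 180, 980]; [0, 0, 0, 0, 0, 1, 24, 252]; [0, 0, 0, 0, 0, 0, 1, 28]; [0, 0, 0, 0, 0, 0, 0, 1]] (rows listed top to bottom)

image of 1: 1
image of x: x + 4
image of x^2: x^2 + 8x + 12
image of x^3: x^3 + 12x^2 + 36x + 28
image of x^4: x^4 + 16x^3 + 72x^2 + 112x + 60
image of x^5: x^5 + 20x^4 + 120x^3 + 280x^2 + 300x + 124
image of x^6: x^6 + 24x^5 + 180x^4 + 560x^3 + 900x^2 + 744x + 252
image of x^7: x^7 + 28x^6 + 252x^5 + 980x^4 + 2100x^3 + 2604x^2 + 1764x + 508
each image's coordinates form column j of the matrix


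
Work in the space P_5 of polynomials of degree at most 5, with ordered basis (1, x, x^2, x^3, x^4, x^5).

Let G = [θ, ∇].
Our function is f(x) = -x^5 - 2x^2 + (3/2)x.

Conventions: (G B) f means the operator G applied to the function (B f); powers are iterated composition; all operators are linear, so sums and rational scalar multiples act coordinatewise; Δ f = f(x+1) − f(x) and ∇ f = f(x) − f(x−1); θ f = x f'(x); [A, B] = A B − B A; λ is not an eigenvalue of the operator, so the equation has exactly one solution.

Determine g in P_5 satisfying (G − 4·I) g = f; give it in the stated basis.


the result is g(x) = (1/4)x^5 - (5/16)x^4 + (25/16)x^3 - (223/64)x^2 + (755/128)x - 2567/512

write g with unknown coordinates in the stated basis and equate coefficients in (G − 4·I) g = f
solving from the highest basis element down gives g = (1/4)x^5 - (5/16)x^4 + (25/16)x^3 - (223/64)x^2 + (755/128)x - 2567/512
check: G g = -(5/4)x^4 + (25/4)x^3 - (255/16)x^2 + (803/32)x - 2567/128
so G g − 4·g = -x^5 - 2x^2 + (3/2)x = f ✓


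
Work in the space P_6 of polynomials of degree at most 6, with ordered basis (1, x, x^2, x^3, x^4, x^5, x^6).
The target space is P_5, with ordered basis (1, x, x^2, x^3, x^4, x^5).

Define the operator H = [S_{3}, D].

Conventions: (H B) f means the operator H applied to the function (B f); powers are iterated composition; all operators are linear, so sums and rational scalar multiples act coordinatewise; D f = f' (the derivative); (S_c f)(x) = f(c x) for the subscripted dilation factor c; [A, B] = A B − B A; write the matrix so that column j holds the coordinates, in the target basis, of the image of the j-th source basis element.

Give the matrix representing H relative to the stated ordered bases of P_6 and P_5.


the matrix is [[0, -2, 0, 0, 0, 0, 0]; [0, 0, -12, 0, 0, 0, 0]; [0, 0, 0, -54, 0, 0, 0]; [0, 0, 0, 0, -216, 0, 0]; [0, 0, 0, 0, 0, -810, 0]; [0, 0, 0, 0, 0, 0, -2916]] (rows listed top to bottom)

image of 1: 0
image of x: -2
image of x^2: -12x
image of x^3: -54x^2
image of x^4: -216x^3
image of x^5: -810x^4
image of x^6: -2916x^5
each image's coordinates form column j of the matrix


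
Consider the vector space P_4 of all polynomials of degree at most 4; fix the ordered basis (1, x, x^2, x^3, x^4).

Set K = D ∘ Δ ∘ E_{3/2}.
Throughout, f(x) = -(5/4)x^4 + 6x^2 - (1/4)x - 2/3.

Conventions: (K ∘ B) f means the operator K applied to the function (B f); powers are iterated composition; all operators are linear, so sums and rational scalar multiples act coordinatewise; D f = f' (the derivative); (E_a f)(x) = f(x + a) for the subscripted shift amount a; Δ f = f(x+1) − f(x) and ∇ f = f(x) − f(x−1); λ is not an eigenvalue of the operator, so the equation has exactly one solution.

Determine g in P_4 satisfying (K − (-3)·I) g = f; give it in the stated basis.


the image equals g(x) = -(5/12)x^4 + (11/3)x^2 + (79/12)x + 149/36

write g with unknown coordinates in the stated basis and equate coefficients in (K − (-3)·I) g = f
solving from the highest basis element down gives g = -(5/12)x^4 + (11/3)x^2 + (79/12)x + 149/36
check: K g = -5x^2 - 20x - 157/12
so K g − (-3)·g = -(5/4)x^4 + 6x^2 - (1/4)x - 2/3 = f ✓


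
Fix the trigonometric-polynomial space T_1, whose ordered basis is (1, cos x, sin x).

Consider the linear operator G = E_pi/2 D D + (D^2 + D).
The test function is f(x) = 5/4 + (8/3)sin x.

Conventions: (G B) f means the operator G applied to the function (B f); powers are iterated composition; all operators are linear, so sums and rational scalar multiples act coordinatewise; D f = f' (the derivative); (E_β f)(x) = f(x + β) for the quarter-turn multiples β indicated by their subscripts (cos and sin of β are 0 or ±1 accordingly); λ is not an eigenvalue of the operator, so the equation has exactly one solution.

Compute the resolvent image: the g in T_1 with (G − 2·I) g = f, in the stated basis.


the result is g(x) = -5/8 - (8/9)sin x

write g with unknown coordinates in the stated basis and equate coefficients in (G − 2·I) g = f
solving from the highest basis element down gives g = -5/8 - (8/9)sin x
check: G g = (8/9)sin x
so G g − 2·g = 5/4 + (8/3)sin x = f ✓


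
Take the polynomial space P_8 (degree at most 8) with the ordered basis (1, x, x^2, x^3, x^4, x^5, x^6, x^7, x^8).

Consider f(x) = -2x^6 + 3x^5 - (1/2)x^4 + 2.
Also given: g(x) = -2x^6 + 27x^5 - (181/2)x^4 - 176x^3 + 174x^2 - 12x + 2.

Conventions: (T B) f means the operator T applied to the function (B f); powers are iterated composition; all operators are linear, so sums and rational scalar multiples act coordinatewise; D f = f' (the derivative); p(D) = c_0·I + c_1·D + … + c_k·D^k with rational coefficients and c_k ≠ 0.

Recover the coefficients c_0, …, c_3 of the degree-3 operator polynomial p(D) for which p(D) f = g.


D^0 f = -2x^6 + 3x^5 - (1/2)x^4 + 2
D^1 f = -12x^5 + 15x^4 - 2x^3
D^2 f = -60x^4 + 60x^3 - 6x^2
D^3 f = -240x^3 + 180x^2 - 12x
matching coefficients of g against c_0 f + c_1 Df + … from the top degree down determines the c_i
solution: c_0 = 1, c_1 = -2, c_2 = 1, c_3 = 1

c_0 = 1, c_1 = -2, c_2 = 1, c_3 = 1


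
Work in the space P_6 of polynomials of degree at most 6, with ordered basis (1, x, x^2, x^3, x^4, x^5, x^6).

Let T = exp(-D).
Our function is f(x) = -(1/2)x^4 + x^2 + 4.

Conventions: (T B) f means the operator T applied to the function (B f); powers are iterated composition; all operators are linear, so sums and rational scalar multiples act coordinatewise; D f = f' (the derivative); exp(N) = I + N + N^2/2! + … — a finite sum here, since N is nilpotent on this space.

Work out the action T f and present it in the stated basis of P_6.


order-1 term: 2x^3 - 2x
order-2 term: -3x^2 + 1
order-3 term: 2x
order-4 term: -1/2
the series for exp(-D) f terminates at order 4
exp(-D) f = -(1/2)x^4 + 2x^3 - 2x^2 + 9/2

the image equals g(x) = -(1/2)x^4 + 2x^3 - 2x^2 + 9/2


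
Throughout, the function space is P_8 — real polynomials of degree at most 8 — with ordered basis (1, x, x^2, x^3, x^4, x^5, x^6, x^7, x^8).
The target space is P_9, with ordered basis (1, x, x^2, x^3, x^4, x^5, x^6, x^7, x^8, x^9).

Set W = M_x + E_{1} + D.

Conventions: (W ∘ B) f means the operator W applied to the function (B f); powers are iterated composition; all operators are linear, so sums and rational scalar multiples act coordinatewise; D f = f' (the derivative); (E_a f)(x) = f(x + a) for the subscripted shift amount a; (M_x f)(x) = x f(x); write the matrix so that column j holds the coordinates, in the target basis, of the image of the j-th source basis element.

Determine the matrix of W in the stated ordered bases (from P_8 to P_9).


the matrix is [[1, 2, 1, 1, 1, 1, 1, 1, 1]; [1, 1, 4, 3, 4, 5, 6, 7, 8]; [0, 1, 1, 6, 6, 10, 15, 21, 28]; [0, 0, 1, 1, 8, 10, 20, 35, 56]; [0, 0, 0, 1, 1, 10, 15, 35, 70]; [0, 0, 0, 0, 1, 1, 12, 21, 56]; [0, 0, 0, 0, 0, 1, 1, 14, 28]; [0, 0, 0, 0, 0, 0, 1, 1, 16]; [0, 0, 0, 0, 0, 0, 0, 1, 1]; [0, 0, 0, 0, 0, 0, 0, 0, 1]] (rows listed top to bottom)

image of 1: x + 1
image of x: x^2 + x + 2
image of x^2: x^3 + x^2 + 4x + 1
image of x^3: x^4 + x^3 + 6x^2 + 3x + 1
image of x^4: x^5 + x^4 + 8x^3 + 6x^2 + 4x + 1
image of x^5: x^6 + x^5 + 10x^4 + 10x^3 + 10x^2 + 5x + 1
image of x^6: x^7 + x^6 + 12x^5 + 15x^4 + 20x^3 + 15x^2 + 6x + 1
image of x^7: x^8 + x^7 + 14x^6 + 21x^5 + 35x^4 + 35x^3 + 21x^2 + 7x + 1
image of x^8: x^9 + x^8 + 16x^7 + 28x^6 + 56x^5 + 70x^4 + 56x^3 + 28x^2 + 8x + 1
each image's coordinates form column j of the matrix


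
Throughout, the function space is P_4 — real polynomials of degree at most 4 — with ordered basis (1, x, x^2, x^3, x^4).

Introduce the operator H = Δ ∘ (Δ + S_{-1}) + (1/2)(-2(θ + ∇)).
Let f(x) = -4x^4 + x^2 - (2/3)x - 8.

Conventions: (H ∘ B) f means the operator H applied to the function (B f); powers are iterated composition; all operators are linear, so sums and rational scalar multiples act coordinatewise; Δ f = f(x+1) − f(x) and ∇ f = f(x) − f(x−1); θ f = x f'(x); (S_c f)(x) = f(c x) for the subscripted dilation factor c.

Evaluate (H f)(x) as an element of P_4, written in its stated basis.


Δ f = -16x^3 - 24x^2 - 14x - 11/3
S_{-1} f = -4x^4 + x^2 + (2/3)x - 8
(Δ + S_{-1}) f = -4x^4 - 16x^3 - 23x^2 - (40/3)x - 35/3
Δ (Δ + S_{-1}) f = -16x^3 - 72x^2 - 110x - 169/3
θ f = -16x^4 + 2x^2 - (2/3)x
∇ f = -16x^3 + 24x^2 - 14x + 7/3
(θ + ∇) f = -16x^4 - 16x^3 + 26x^2 - (44/3)x + 7/3
(-2(θ + ∇)) f = 32x^4 + 32x^3 - 52x^2 + (88/3)x - 14/3
((1/2)(-2(θ + ∇))) f = 16x^4 + 16x^3 - 26x^2 + (44/3)x - 7/3
(Δ ∘ (Δ + S_{-1}) + (1/2)(-2(θ + ∇))) f = 16x^4 - 98x^2 - (286/3)x - 176/3

g(x) = 16x^4 - 98x^2 - (286/3)x - 176/3


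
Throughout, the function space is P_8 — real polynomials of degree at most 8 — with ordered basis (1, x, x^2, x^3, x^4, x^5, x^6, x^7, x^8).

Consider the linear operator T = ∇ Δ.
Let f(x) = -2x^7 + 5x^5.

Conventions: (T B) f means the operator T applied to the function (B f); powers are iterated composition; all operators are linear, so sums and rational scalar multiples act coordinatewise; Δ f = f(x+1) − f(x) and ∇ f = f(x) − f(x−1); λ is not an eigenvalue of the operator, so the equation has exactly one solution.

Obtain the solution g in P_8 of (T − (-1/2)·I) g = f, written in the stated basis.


write g with unknown coordinates in the stated basis and equate coefficients in (T − (-1/2)·I) g = f
solving from the highest basis element down gives g = -4x^7 + 346x^5 - 13280x^3 + 152552x
check: T g = -168x^5 + 6640x^3 - 76276x
so T g − (-1/2)·g = -2x^7 + 5x^5 = f ✓

g(x) = -4x^7 + 346x^5 - 13280x^3 + 152552x


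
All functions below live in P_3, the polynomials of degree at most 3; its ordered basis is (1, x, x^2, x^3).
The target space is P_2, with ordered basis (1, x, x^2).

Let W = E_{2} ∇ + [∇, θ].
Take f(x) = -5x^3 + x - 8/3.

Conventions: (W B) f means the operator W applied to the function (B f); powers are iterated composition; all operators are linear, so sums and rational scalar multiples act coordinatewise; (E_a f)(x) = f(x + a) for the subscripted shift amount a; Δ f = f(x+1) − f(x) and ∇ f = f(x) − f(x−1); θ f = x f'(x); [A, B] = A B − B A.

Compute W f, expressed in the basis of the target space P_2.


∇ f = -15x^2 + 15x - 4
E_{2} ∇ f = -15x^2 - 45x - 34
θ f = -15x^3 + x
∇ θ f = -45x^2 + 45x - 14
∇ f = -15x^2 + 15x - 4
θ ∇ f = -30x^2 + 15x
[∇, θ] f = -15x^2 + 30x - 14
(E_{2} ∇ + [∇, θ]) f = -30x^2 - 15x - 48

the result is g(x) = -30x^2 - 15x - 48


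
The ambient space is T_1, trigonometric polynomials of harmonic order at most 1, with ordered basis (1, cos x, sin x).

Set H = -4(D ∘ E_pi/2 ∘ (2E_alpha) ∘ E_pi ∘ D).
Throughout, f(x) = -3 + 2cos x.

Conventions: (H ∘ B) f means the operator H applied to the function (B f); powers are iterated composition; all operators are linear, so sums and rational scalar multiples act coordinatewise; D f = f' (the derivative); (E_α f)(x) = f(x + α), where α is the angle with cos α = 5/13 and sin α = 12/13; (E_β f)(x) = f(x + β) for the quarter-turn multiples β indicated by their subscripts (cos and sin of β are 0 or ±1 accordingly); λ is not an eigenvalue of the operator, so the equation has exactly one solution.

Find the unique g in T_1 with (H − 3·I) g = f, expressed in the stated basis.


g(x) = 1 + (114/373)cos x - (80/373)sin x

write g with unknown coordinates in the stated basis and equate coefficients in (H − 3·I) g = f
solving from the highest basis element down gives g = 1 + (114/373)cos x - (80/373)sin x
check: H g = (1088/373)cos x - (240/373)sin x
so H g − 3·g = -3 + 2cos x = f ✓


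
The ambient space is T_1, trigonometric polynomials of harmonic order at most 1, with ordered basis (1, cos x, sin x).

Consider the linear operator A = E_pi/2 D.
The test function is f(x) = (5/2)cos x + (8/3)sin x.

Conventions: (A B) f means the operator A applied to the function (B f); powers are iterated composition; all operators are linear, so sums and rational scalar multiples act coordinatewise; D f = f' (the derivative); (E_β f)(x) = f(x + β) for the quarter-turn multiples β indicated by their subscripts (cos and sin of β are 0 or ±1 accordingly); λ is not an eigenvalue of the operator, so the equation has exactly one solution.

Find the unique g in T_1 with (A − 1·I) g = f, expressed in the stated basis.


write g with unknown coordinates in the stated basis and equate coefficients in (A − 1·I) g = f
solving from the highest basis element down gives g = -(5/4)cos x - (4/3)sin x
check: A g = (5/4)cos x + (4/3)sin x
so A g − 1·g = (5/2)cos x + (8/3)sin x = f ✓

the image equals g(x) = -(5/4)cos x - (4/3)sin x


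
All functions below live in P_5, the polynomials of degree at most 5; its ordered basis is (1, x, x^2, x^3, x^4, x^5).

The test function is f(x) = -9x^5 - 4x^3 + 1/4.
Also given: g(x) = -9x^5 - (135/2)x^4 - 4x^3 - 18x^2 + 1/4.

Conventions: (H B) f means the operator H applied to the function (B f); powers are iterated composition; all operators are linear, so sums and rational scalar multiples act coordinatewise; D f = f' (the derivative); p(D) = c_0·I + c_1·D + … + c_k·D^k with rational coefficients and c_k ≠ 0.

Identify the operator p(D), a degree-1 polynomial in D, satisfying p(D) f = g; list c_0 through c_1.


D^0 f = -9x^5 - 4x^3 + 1/4
D^1 f = -45x^4 - 12x^2
matching coefficients of g against c_0 f + c_1 Df + … from the top degree down determines the c_i
solution: c_0 = 1, c_1 = 3/2

c_0 = 1, c_1 = 3/2


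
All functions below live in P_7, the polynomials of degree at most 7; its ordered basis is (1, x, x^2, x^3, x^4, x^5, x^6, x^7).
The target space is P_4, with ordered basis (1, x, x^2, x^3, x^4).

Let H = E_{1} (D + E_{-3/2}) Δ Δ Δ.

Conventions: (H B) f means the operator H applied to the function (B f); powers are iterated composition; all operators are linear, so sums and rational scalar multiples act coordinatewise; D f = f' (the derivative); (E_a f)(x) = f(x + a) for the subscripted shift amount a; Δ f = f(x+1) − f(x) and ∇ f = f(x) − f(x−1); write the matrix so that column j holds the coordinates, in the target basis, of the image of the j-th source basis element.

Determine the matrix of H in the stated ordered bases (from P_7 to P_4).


image of 1: 0
image of x: 0
image of x^2: 0
image of x^3: 6
image of x^4: 24x + 48
image of x^5: 60x^2 + 240x + 375
image of x^6: 120x^3 + 720x^2 + 2250x + 2550
image of x^7: 210x^4 + 1680x^3 + 7875x^2 + 17850x + 122073/8
each image's coordinates form column j of the matrix

the matrix is [[0, 0, 0, 6, 48, 375, 2550, 122073/8]; [0, 0, 0, 0, 24, 240, 2250, 17850]; [0, 0, 0, 0, 0, 60, 720, 7875]; [0, 0, 0, 0, 0, 0, 120, 1680]; [0, 0, 0, 0, 0, 0, 0, 210]] (rows listed top to bottom)


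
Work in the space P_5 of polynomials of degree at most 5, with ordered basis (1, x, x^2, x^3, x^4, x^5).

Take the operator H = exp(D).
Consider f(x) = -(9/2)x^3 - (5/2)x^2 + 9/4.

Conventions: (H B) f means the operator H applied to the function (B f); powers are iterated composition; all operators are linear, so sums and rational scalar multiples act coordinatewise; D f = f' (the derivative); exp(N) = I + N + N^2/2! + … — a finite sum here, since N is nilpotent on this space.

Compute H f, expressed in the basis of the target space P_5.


the image equals g(x) = -(9/2)x^3 - 16x^2 - (37/2)x - 19/4

order-1 term: -(27/2)x^2 - 5x
order-2 term: -(27/2)x - 5/2
order-3 term: -9/2
the series for exp(D) f terminates at order 3
exp(D) f = -(9/2)x^3 - 16x^2 - (37/2)x - 19/4


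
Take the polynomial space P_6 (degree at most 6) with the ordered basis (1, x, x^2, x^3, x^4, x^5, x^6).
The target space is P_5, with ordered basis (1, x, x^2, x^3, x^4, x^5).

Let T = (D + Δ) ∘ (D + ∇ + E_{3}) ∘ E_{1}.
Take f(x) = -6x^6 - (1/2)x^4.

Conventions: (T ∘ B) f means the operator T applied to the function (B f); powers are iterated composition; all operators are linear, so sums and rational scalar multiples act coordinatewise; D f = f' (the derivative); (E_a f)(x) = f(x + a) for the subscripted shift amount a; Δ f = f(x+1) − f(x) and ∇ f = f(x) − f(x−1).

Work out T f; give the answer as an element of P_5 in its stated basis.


the result is g(x) = -72x^5 - 2250x^4 - 15964x^3 - 61545x^2 - 126662x - 216167/2

E_{1} f = -6x^6 - 36x^5 - (181/2)x^4 - 122x^3 - 93x^2 - 38x - 13/2
D E_{1} f = -36x^5 - 180x^4 - 362x^3 - 366x^2 - 186x - 38
∇ E_{1} f = -36x^5 - 90x^4 - 122x^3 - 93x^2 - 38x - 13/2
E_{3} E_{1} f = -6x^6 - 144x^5 - (2881/2)x^4 - 7688x^3 - 23088x^2 - 36992x - 24704
(D + ∇ + E_{3}) E_{1} f = -6x^6 - 216x^5 - (3421/2)x^4 - 8172x^3 - 23547x^2 - 37216x - 49497/2
D (D + ∇ + E_{3}) E_{1} f = -36x^5 - 1080x^4 - 6842x^3 - 24516x^2 - 47094x - 37216
Δ (D + ∇ + E_{3}) E_{1} f = -36x^5 - 1170x^4 - 9122x^3 - 37029x^2 - 79568x - 141735/2
(D + Δ) (D + ∇ + E_{3}) E_{1} f = -72x^5 - 2250x^4 - 15964x^3 - 61545x^2 - 126662x - 216167/2


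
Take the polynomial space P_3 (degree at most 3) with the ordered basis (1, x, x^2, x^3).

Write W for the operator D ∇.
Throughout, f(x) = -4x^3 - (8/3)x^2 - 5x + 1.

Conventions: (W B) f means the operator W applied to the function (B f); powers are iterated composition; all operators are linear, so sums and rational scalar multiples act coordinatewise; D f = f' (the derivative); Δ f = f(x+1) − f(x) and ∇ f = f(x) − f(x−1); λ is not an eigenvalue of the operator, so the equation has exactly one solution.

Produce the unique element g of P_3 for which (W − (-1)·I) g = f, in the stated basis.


write g with unknown coordinates in the stated basis and equate coefficients in (W − (-1)·I) g = f
solving from the highest basis element down gives g = -4x^3 - (8/3)x^2 + 19x - 17/3
check: W g = -24x + 20/3
so W g − (-1)·g = -4x^3 - (8/3)x^2 - 5x + 1 = f ✓

the image equals g(x) = -4x^3 - (8/3)x^2 + 19x - 17/3


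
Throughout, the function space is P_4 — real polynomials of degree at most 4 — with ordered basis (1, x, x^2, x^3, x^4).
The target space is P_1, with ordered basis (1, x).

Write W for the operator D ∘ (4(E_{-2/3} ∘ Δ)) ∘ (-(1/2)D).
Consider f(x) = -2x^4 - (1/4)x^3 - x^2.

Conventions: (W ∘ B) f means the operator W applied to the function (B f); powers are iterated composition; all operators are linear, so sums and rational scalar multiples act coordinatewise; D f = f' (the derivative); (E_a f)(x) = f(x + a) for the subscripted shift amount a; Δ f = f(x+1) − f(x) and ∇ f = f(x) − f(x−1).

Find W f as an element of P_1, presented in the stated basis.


g(x) = 96x - 13

D f = -8x^3 - (3/4)x^2 - 2x
(-(1/2)D) f = 4x^3 + (3/8)x^2 + x
Δ (-(1/2)D) f = 12x^2 + (51/4)x + 43/8
E_{-2/3} Δ (-(1/2)D) f = 12x^2 - (13/4)x + 53/24
(4(E_{-2/3} ∘ Δ)) (-(1/2)D) f = 48x^2 - 13x + 53/6
D (4(E_{-2/3} ∘ Δ)) (-(1/2)D) f = 96x - 13


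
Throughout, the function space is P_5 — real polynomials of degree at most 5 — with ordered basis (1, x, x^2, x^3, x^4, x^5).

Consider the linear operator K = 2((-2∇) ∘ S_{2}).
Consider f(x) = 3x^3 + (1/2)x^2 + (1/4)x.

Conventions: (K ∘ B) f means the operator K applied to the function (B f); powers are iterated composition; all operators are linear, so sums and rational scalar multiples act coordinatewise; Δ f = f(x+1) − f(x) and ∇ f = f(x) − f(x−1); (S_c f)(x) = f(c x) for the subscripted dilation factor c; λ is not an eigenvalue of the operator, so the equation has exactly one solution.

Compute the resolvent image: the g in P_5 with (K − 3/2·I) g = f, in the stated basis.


write g with unknown coordinates in the stated basis and equate coefficients in (K − 3/2·I) g = f
solving from the highest basis element down gives g = -2x^3 + (383/3)x^2 - (51331/18)x + 448568/27
check: K g = 192x^2 - (12832/3)x + 224284/9
so K g − 3/2·g = 3x^3 + (1/2)x^2 + (1/4)x = f ✓

the image equals g(x) = -2x^3 + (383/3)x^2 - (51331/18)x + 448568/27


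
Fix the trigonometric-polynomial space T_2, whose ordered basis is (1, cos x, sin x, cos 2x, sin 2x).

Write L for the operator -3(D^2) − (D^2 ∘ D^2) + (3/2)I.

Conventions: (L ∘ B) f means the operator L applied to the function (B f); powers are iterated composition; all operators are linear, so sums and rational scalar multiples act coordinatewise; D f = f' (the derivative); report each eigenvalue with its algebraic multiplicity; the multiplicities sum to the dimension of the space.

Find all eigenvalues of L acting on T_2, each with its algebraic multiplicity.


image of 1: 3/2
image of cos x: (7/2)cos x
image of sin x: (7/2)sin x
image of cos 2x: -(5/2)cos 2x
image of sin 2x: -(5/2)sin 2x
the matrix is diagonal; its diagonal is (3/2, 7/2, 7/2, -5/2, -5/2)
for a triangular matrix the eigenvalues are the diagonal entries, with algebraic multiplicity their repetition count

λ = -5/2 (multiplicity 2), λ = 3/2 (multiplicity 1), λ = 7/2 (multiplicity 2)


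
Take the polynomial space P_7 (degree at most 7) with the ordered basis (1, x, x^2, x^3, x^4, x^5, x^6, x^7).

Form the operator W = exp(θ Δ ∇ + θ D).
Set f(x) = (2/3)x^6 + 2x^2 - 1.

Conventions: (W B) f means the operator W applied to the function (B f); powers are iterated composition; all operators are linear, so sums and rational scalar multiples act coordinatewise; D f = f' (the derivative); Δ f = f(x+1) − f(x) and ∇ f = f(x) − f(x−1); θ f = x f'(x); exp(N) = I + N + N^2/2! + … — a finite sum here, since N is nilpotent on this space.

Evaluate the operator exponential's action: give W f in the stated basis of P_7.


g(x) = (2/3)x^6 + 20x^5 + 280x^4 + 1880x^3 + 5962x^2 + 6504x - 1

order-1 term: 20x^5 + 80x^4 + 40x^2 + 4x
order-2 term: 200x^4 + 1080x^3 + 960x^2 + 140x
order-3 term: 800x^3 + 3760x^2 + 2800x
order-4 term: 1200x^2 + 3080x
order-5 term: 480x
the series for exp(θ Δ ∇ + θ D) f terminates at order 5
exp(θ Δ ∇ + θ D) f = (2/3)x^6 + 20x^5 + 280x^4 + 1880x^3 + 5962x^2 + 6504x - 1


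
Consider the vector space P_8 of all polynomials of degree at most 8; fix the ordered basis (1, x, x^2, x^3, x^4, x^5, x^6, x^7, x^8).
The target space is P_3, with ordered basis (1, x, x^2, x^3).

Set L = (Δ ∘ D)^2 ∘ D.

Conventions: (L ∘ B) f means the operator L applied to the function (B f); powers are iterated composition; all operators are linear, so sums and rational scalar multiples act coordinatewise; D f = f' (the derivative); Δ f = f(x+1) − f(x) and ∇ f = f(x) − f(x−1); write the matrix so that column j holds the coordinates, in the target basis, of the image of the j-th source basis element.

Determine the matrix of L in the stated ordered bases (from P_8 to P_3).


image of 1: 0
image of x: 0
image of x^2: 0
image of x^3: 0
image of x^4: 0
image of x^5: 120
image of x^6: 720x + 720
image of x^7: 2520x^2 + 5040x + 2940
image of x^8: 6720x^3 + 20160x^2 + 23520x + 10080
each image's coordinates form column j of the matrix

the matrix is [[0, 0, 0, 0, 0, 120, 720, 2940, 10080]; [0, 0, 0, 0, 0, 0, 720, 5040, 23520]; [0, 0, 0, 0, 0, 0, 0, 2520, 20160]; [0, 0, 0, 0, 0, 0, 0, 0, 6720]] (rows listed top to bottom)


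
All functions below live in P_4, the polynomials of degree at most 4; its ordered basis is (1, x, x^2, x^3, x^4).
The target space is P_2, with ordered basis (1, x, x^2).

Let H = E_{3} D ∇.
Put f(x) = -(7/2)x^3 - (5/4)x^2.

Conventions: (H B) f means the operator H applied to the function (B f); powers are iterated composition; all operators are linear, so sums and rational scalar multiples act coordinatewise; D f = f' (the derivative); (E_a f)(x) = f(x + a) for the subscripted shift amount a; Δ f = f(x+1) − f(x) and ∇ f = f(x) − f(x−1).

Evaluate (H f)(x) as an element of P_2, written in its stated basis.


∇ f = -(21/2)x^2 + 8x - 9/4
D ∇ f = -21x + 8
E_{3} (D ∇) f = -21x - 55

the result is g(x) = -21x - 55
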